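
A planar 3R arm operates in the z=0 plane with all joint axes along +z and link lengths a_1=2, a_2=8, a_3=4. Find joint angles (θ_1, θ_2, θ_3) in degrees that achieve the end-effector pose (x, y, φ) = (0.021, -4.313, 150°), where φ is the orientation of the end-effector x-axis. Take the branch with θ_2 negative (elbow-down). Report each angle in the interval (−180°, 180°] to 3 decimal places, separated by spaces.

45.003 -120.000 -135.003

wrist centre = target − a_3·(cos φ, sin φ) = (3.4851, -6.3130)
cos θ_2 = (51.9999−2²−8²)/(2·2·8) = -0.5000; θ_2 = -120.0002° (elbow-down)
β = atan2(-6.3130,3.4851) = -61.0990°; ψ = atan2(-6.9282,-2.0000) = -106.1023°
θ_1 = β − ψ = 45.0033°
θ_3 = φ − θ_1 − θ_2 = -135.0031° (wrapped to (-180°,180°])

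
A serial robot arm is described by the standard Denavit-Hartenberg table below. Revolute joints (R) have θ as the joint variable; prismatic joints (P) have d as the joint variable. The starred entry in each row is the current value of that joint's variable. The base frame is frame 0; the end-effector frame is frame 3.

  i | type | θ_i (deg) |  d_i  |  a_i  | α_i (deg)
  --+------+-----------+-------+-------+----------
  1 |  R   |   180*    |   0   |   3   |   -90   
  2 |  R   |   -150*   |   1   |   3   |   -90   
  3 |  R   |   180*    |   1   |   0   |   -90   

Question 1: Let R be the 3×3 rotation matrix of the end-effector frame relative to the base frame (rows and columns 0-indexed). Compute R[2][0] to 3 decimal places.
-0.500

End-effector x-axis (col 0 of R) = (-0.8660,0.0000,-0.5000)
R[2][0] = -0.5000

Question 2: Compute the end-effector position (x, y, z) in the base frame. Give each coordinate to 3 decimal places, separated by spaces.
-0.902 -1.000 2.366

after link 1: o_1 = (-3.0000, 0.0000, 0.0000)
after link 2: o_2 = (-0.4019, -1.0000, 1.5000)
after link 3: o_3 = (-0.9019, -1.0000, 2.3660)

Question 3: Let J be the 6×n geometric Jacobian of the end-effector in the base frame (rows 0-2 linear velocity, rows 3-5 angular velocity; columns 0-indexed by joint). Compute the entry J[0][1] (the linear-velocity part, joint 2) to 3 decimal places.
axis z_1 = (-0.0000,-1.0000,0.0000); lever o_n−o_1 = (2.0981,-1.0000,2.3660)
cross product → J_v[:, 1] = (-2.3660,0.0000,2.0981)
J_ω[:, 1] = z_1
entry J[0][1] = -2.3660

-2.366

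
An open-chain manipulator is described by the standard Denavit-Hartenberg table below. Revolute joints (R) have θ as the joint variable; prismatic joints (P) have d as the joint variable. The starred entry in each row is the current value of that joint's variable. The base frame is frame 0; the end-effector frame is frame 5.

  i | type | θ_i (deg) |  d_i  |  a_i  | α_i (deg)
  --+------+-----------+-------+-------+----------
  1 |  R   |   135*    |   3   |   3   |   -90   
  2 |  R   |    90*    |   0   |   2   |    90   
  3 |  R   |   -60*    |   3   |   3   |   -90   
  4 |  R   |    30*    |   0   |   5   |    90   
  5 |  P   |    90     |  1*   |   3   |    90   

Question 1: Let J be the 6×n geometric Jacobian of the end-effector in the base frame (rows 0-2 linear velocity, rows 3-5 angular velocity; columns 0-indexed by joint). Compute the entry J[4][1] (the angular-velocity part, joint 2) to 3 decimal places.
axis z_1 = (-0.7071,-0.7071,0.0000); lever o_n−o_1 = (2.7684,4.7002,-8.5131)
cross product → J_v[:, 1] = (6.0197,-6.0197,-1.3660)
J_ω[:, 1] = z_1
entry J[4][1] = -0.7071

-0.707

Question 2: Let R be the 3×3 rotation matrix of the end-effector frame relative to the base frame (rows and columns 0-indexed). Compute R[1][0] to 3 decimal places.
End-effector x-axis (col 0 of R) = (-0.3536,-0.3536,-0.8660)
R[1][0] = -0.3536

-0.354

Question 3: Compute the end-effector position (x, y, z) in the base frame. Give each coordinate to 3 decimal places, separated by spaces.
after link 1: o_1 = (-2.1213, 2.1213, 3.0000)
after link 2: o_2 = (-2.1213, 2.1213, 1.0000)
after link 3: o_3 = (-2.4055, 6.0798, -0.5000)
after link 4: o_4 = (2.0139, 6.9636, -2.6651)
after link 5: o_5 = (0.6470, 6.8215, -5.5131)

0.647 6.822 -5.513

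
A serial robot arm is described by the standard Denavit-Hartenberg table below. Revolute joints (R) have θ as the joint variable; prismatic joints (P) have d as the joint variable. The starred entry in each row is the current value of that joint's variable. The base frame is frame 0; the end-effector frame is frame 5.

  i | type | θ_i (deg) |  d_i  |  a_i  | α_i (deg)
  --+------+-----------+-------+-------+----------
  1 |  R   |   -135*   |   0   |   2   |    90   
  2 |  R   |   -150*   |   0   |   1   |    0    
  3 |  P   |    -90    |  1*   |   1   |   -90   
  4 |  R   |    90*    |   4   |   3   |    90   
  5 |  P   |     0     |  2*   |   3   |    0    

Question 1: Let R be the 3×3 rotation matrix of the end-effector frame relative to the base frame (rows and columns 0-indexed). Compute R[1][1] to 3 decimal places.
0.612

End-effector y-axis (col 1 of R) = (0.6124,0.6124,-0.5000)
R[1][1] = 0.6124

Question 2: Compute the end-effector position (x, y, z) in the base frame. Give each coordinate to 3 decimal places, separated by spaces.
6.244 -0.827 0.098

after link 1: o_1 = (-1.4142, -1.4142, 0.0000)
after link 2: o_2 = (-0.8018, -0.8018, -0.5000)
after link 3: o_3 = (-1.1554, 0.2588, 0.3660)
after link 4: o_4 = (3.4154, 0.5870, -1.6340)
after link 5: o_5 = (6.2438, -0.8272, 0.0981)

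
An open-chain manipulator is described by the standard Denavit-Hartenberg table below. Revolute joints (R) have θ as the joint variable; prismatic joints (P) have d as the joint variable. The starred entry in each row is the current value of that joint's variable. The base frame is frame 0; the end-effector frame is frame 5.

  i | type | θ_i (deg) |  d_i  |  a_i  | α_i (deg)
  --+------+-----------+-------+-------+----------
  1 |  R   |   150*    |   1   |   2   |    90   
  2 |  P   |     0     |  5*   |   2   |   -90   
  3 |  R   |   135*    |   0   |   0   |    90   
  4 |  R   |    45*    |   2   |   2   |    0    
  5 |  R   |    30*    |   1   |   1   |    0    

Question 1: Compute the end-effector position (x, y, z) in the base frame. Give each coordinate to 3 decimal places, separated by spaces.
after link 1: o_1 = (-1.7321, 1.0000, 1.0000)
after link 2: o_2 = (-0.9641, 6.3301, 1.0000)
after link 3: o_3 = (-0.9641, 6.3301, 1.0000)
after link 4: o_4 = (-2.5299, 4.4465, 2.4142)
after link 5: o_5 = (-3.4289, 3.9376, 3.3801)

-3.429 3.938 3.380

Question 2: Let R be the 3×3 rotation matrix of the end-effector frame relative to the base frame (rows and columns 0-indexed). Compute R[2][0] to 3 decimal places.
End-effector x-axis (col 0 of R) = (0.0670,-0.2500,0.9659)
R[2][0] = 0.9659

0.966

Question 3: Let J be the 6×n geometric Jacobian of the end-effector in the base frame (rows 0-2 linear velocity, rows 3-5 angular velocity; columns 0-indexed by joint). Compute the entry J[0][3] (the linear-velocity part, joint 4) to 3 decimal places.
axis z_3 = (-0.9659,-0.2588,0.0000); lever o_n−o_3 = (-2.4648,-2.3925,2.3801)
cross product → J_v[:, 3] = (-0.6160,2.2990,1.6730)
J_ω[:, 3] = z_3
entry J[0][3] = -0.6160

-0.616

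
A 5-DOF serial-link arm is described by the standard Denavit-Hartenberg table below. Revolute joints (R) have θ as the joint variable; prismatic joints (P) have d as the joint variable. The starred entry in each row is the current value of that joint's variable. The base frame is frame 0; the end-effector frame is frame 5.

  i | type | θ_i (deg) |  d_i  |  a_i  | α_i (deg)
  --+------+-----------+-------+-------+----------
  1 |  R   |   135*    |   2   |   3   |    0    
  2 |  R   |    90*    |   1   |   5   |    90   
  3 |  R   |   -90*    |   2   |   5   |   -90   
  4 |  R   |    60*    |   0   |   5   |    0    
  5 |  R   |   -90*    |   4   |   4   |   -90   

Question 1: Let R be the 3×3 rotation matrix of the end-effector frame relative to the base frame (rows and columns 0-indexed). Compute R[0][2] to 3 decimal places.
0.612

End-effector z-axis (col 2 of R) = (0.6124,-0.6124,-0.5000)
R[0][2] = 0.6124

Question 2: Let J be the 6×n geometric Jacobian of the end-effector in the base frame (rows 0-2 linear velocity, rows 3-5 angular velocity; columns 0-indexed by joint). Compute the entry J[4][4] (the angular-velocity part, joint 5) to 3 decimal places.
-0.707

axis z_4 = (-0.7071,-0.7071,0.0000); lever o_n−o_4 = (-4.2426,-1.4142,-3.4641)
cross product → J_v[:, 4] = (2.4495,-2.4495,-2.0000)
J_ω[:, 4] = z_4
entry J[4][4] = -0.7071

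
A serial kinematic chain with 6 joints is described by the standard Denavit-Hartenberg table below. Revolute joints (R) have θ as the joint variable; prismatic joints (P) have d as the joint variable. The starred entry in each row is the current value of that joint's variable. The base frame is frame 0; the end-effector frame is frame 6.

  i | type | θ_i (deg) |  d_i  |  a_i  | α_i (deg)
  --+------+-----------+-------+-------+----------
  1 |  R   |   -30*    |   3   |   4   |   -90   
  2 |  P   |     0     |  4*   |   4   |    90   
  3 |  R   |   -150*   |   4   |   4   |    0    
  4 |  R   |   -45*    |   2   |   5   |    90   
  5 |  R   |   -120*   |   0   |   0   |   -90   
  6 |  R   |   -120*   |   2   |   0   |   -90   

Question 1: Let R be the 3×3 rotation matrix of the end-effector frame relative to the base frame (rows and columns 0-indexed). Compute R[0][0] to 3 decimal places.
End-effector x-axis (col 0 of R) = (0.4356,0.7891,0.4330)
R[0][0] = 0.4356

0.436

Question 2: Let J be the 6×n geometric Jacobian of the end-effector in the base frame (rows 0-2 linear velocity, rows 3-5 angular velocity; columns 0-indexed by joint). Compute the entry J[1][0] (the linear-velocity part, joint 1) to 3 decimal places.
0.168

axis z_0 = ẑ; lever o_n−o_0 = (0.1679,4.2244,8.0000)
cross product → J_v[:, 0] = (-4.2244,0.1679,0.0000)
J_ω[:, 0] = z_0
entry J[1][0] = 0.1679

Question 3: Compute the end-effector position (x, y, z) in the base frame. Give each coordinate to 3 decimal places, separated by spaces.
after link 1: o_1 = (3.4641, -2.0000, 3.0000)
after link 2: o_2 = (8.9282, -0.5359, 3.0000)
after link 3: o_3 = (4.9282, -0.5359, 7.0000)
after link 4: o_4 = (1.3927, 2.9996, 9.0000)
after link 5: o_5 = (1.3927, 2.9996, 9.0000)
after link 6: o_6 = (0.1679, 4.2244, 8.0000)

0.168 4.224 8.000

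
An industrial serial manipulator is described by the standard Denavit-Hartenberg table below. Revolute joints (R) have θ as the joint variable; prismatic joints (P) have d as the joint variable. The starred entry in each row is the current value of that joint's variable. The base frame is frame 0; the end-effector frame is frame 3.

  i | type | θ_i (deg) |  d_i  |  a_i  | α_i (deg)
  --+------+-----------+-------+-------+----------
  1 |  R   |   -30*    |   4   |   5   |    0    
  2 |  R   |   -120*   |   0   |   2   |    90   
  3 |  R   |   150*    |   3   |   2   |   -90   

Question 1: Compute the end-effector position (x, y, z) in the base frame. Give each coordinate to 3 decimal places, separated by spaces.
after link 1: o_1 = (4.3301, -2.5000, 4.0000)
after link 2: o_2 = (2.5981, -3.5000, 4.0000)
after link 3: o_3 = (2.5981, -0.0359, 5.0000)

2.598 -0.036 5.000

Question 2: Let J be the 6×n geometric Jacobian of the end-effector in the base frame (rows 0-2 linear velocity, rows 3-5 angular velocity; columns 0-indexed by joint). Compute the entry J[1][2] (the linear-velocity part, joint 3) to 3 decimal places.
axis z_2 = (-0.5000,0.8660,0.0000); lever o_n−o_2 = (-0.0000,3.4641,1.0000)
cross product → J_v[:, 2] = (0.8660,0.5000,-1.7321)
J_ω[:, 2] = z_2
entry J[1][2] = 0.5000

0.500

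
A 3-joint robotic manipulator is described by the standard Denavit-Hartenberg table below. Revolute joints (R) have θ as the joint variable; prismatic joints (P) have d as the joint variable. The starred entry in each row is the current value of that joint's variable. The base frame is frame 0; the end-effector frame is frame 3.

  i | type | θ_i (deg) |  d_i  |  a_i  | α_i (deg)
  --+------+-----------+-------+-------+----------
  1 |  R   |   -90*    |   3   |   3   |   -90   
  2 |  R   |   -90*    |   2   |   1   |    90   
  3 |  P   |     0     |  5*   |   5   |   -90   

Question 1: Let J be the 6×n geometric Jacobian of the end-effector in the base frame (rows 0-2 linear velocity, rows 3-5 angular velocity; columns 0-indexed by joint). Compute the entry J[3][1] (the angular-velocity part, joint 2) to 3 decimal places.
axis z_1 = (1.0000,0.0000,0.0000); lever o_n−o_1 = (2.0000,5.0000,6.0000)
cross product → J_v[:, 1] = (0.0000,-6.0000,5.0000)
J_ω[:, 1] = z_1
entry J[3][1] = 1.0000

1.000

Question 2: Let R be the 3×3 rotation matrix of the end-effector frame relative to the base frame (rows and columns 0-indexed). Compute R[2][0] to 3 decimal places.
1.000

End-effector x-axis (col 0 of R) = (-0.0000,-0.0000,1.0000)
R[2][0] = 1.0000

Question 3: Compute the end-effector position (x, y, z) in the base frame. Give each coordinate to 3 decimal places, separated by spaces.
after link 1: o_1 = (0.0000, -3.0000, 3.0000)
after link 2: o_2 = (2.0000, -3.0000, 4.0000)
after link 3: o_3 = (2.0000, 2.0000, 9.0000)

2.000 2.000 9.000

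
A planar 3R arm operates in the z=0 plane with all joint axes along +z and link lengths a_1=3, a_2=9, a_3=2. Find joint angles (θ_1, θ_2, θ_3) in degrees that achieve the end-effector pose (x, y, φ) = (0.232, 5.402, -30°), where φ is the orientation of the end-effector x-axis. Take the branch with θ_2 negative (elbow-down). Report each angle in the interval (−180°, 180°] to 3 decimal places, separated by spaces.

wrist centre = target − a_3·(cos φ, sin φ) = (-1.5001, 6.4020)
cos θ_2 = (43.2358−3²−9²)/(2·3·9) = -0.8660; θ_2 = -149.9976° (elbow-down)
β = atan2(6.4020,-1.5001) = 103.1871°; ψ = atan2(-4.5003,-4.7940) = -136.8100°
θ_1 = β − ψ = 239.9971°
θ_3 = φ − θ_1 − θ_2 = -119.9995° (wrapped to (-180°,180°])

-120.003 -149.998 -119.999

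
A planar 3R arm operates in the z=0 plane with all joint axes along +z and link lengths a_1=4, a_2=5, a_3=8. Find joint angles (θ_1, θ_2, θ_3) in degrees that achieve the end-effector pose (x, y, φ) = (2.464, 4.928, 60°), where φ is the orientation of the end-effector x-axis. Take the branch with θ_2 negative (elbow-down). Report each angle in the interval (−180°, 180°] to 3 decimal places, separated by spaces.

wrist centre = target − a_3·(cos φ, sin φ) = (-1.5360, -2.0002)
cos θ_2 = (6.3601−4²−5²)/(2·4·5) = -0.8660; θ_2 = -149.9968° (elbow-down)
β = atan2(-2.0002,-1.5360) = -127.5215°; ψ = atan2(-2.5002,-0.3300) = -97.5185°
θ_1 = β − ψ = -30.0029°
θ_3 = φ − θ_1 − θ_2 = -120.0003° (wrapped to (-180°,180°])

-30.003 -149.997 -120.000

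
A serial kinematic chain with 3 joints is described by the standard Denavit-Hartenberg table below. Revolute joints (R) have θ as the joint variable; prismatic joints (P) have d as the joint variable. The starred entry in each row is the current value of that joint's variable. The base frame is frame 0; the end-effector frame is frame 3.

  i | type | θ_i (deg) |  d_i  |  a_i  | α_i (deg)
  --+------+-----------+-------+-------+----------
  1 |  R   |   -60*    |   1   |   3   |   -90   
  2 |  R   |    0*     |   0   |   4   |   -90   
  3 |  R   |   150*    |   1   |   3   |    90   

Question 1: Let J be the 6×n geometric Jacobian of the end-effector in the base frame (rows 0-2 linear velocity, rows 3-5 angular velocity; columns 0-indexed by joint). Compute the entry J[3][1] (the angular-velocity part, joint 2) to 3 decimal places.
axis z_1 = (0.8660,0.5000,0.0000); lever o_n−o_1 = (-0.5981,-1.9641,-1.0000)
cross product → J_v[:, 1] = (-0.5000,0.8660,-1.4019)
J_ω[:, 1] = z_1
entry J[3][1] = 0.8660

0.866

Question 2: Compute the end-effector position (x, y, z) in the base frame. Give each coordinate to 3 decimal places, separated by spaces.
0.902 -4.562 -0.000

after link 1: o_1 = (1.5000, -2.5981, 1.0000)
after link 2: o_2 = (3.5000, -6.0622, 1.0000)
after link 3: o_3 = (0.9019, -4.5622, -0.0000)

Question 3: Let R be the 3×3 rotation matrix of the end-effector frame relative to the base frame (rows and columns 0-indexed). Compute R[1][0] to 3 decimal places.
0.500

End-effector x-axis (col 0 of R) = (-0.8660,0.5000,-0.0000)
R[1][0] = 0.5000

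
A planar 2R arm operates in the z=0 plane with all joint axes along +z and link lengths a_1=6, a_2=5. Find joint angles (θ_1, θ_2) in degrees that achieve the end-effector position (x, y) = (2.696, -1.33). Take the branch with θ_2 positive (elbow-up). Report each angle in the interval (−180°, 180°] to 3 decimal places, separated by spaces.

cos θ_2 = (9.0373−6²−5²)/(2·6·5) = -0.8660; θ_2 = 150.0022° (elbow-up)
β = atan2(-1.3300,2.6960) = -26.2582°; ψ = atan2(2.4998,1.6698) = 56.2588°
θ_1 = β − ψ = -82.5171°

-82.517 150.002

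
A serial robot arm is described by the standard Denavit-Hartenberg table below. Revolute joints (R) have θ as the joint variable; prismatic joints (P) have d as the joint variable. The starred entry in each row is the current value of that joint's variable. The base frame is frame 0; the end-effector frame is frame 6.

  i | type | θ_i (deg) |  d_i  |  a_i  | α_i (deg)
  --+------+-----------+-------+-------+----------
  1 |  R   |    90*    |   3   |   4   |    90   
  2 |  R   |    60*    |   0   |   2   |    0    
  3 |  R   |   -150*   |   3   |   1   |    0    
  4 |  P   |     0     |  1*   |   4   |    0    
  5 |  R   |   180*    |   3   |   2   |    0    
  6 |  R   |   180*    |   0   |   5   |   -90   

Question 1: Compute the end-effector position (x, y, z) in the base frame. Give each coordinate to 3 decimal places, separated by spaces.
7.000 5.000 -3.268

after link 1: o_1 = (0.0000, 4.0000, 3.0000)
after link 2: o_2 = (0.0000, 5.0000, 4.7321)
after link 3: o_3 = (3.0000, 5.0000, 3.7321)
after link 4: o_4 = (4.0000, 5.0000, -0.2679)
after link 5: o_5 = (7.0000, 5.0000, 1.7321)
after link 6: o_6 = (7.0000, 5.0000, -3.2679)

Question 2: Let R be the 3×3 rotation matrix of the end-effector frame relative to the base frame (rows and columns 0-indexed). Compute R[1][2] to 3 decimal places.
End-effector z-axis (col 2 of R) = (0.0000,1.0000,-0.0000)
R[1][2] = 1.0000

1.000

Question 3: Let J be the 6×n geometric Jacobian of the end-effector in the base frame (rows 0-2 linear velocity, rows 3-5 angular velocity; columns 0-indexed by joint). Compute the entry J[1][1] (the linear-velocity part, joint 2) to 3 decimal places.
axis z_1 = (1.0000,-0.0000,0.0000); lever o_n−o_1 = (7.0000,1.0000,-6.2679)
cross product → J_v[:, 1] = (0.0000,6.2679,1.0000)
J_ω[:, 1] = z_1
entry J[1][1] = 6.2679

6.268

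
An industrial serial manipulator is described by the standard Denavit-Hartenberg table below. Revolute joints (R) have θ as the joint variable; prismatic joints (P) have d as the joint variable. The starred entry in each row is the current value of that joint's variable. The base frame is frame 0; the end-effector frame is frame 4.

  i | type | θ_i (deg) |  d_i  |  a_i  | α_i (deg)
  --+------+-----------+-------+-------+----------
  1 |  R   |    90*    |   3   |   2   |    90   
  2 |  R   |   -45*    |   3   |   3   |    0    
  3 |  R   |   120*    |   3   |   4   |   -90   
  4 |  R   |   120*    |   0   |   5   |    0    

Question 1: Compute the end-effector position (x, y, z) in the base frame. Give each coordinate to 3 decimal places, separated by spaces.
after link 1: o_1 = (0.0000, 2.0000, 3.0000)
after link 2: o_2 = (3.0000, 4.1213, 0.8787)
after link 3: o_3 = (6.0000, 5.1566, 4.7424)
after link 4: o_4 = (1.6699, 4.5095, 2.3276)

1.670 4.510 2.328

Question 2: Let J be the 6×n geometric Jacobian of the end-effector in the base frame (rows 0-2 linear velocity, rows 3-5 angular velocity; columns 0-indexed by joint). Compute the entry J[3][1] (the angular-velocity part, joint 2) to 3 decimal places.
axis z_1 = (1.0000,-0.0000,0.0000); lever o_n−o_1 = (1.6699,2.5095,-0.6724)
cross product → J_v[:, 1] = (-0.0000,0.6724,2.5095)
J_ω[:, 1] = z_1
entry J[3][1] = 1.0000

1.000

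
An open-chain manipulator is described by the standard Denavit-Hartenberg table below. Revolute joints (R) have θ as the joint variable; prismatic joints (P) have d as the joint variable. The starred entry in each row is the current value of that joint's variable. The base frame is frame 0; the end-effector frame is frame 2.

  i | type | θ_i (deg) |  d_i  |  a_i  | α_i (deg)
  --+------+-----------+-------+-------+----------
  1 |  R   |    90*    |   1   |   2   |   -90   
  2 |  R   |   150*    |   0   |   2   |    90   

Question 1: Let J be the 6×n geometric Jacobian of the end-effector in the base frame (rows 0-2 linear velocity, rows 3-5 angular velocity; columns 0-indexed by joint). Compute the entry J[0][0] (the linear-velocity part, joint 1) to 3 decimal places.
axis z_0 = ẑ; lever o_n−o_0 = (-0.0000,0.2679,0.0000)
cross product → J_v[:, 0] = (-0.2679,-0.0000,0.0000)
J_ω[:, 0] = z_0
entry J[0][0] = -0.2679

-0.268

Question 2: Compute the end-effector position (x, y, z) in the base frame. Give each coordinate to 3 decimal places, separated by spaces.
after link 1: o_1 = (0.0000, 2.0000, 1.0000)
after link 2: o_2 = (-0.0000, 0.2679, 0.0000)

-0.000 0.268 0.000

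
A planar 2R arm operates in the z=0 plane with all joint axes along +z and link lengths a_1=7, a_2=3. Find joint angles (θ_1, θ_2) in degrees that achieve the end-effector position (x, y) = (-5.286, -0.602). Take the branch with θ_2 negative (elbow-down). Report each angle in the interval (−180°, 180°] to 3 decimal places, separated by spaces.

cos θ_2 = (28.3042−7²−3²)/(2·7·3) = -0.7070; θ_2 = -134.9948° (elbow-down)
β = atan2(-0.6020,-5.2860) = -173.5028°; ψ = atan2(-2.1215,4.8789) = -23.5012°
θ_1 = β − ψ = -150.0017°

-150.002 -134.995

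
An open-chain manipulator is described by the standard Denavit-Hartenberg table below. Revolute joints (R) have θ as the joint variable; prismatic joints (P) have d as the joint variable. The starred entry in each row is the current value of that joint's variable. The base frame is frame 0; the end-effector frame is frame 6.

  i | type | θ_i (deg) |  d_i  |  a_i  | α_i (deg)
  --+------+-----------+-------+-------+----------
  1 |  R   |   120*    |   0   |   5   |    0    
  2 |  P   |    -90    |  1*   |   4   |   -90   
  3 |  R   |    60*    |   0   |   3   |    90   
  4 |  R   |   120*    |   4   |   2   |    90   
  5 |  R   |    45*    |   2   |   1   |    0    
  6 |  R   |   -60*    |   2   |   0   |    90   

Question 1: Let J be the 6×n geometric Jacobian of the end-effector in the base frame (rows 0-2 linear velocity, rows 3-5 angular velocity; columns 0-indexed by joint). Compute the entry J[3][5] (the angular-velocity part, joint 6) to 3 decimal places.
0.125

axis z_5 = (0.1250,0.6495,-0.7500); lever o_n−o_5 = (0.2500,1.2990,-1.5000)
cross product → J_v[:, 5] = (0.0000,-0.0000,-0.0000)
J_ω[:, 5] = z_5
entry J[3][5] = 0.1250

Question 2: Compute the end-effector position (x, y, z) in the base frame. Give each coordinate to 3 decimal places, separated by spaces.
4.535 13.408 -1.072

after link 1: o_1 = (-2.5000, 4.3301, 0.0000)
after link 2: o_2 = (0.9641, 6.3301, 1.0000)
after link 3: o_3 = (2.2631, 7.0801, -1.5981)
after link 4: o_4 = (3.9641, 10.0622, 1.2679)
after link 5: o_5 = (4.2852, 12.1093, 0.4277)
after link 6: o_6 = (4.5352, 13.4084, -1.0723)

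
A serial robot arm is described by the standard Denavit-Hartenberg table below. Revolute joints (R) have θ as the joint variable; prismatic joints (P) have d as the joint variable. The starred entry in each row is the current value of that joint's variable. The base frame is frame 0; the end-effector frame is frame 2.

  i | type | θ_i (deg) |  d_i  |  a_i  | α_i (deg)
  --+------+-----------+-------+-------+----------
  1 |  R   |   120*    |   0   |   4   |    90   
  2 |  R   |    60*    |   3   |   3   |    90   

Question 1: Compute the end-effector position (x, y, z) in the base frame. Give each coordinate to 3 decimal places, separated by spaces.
-0.152 6.263 2.598

after link 1: o_1 = (-2.0000, 3.4641, 0.0000)
after link 2: o_2 = (-0.1519, 6.2631, 2.5981)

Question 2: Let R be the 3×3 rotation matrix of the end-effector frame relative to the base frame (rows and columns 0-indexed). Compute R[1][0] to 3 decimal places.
End-effector x-axis (col 0 of R) = (-0.2500,0.4330,0.8660)
R[1][0] = 0.4330

0.433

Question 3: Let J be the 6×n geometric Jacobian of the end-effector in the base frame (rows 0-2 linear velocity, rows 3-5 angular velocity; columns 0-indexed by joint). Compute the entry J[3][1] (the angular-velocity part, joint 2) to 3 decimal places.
axis z_1 = (0.8660,0.5000,0.0000); lever o_n−o_1 = (1.8481,2.7990,2.5981)
cross product → J_v[:, 1] = (1.2990,-2.2500,1.5000)
J_ω[:, 1] = z_1
entry J[3][1] = 0.8660

0.866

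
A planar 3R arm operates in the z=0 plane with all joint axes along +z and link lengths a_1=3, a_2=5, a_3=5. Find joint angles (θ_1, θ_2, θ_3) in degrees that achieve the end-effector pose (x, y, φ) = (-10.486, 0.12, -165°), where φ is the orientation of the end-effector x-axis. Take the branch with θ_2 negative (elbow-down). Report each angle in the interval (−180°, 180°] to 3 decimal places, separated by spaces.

wrist centre = target − a_3·(cos φ, sin φ) = (-5.6564, 1.4141)
cos θ_2 = (33.9942−3²−5²)/(2·3·5) = -0.0002; θ_2 = -90.0111° (elbow-down)
β = atan2(1.4141,-5.6564) = 165.9637°; ψ = atan2(-5.0000,2.9990) = -59.0444°
θ_1 = β − ψ = 225.0081°
θ_3 = φ − θ_1 − θ_2 = 60.0030° (wrapped to (-180°,180°])

-134.992 -90.011 60.003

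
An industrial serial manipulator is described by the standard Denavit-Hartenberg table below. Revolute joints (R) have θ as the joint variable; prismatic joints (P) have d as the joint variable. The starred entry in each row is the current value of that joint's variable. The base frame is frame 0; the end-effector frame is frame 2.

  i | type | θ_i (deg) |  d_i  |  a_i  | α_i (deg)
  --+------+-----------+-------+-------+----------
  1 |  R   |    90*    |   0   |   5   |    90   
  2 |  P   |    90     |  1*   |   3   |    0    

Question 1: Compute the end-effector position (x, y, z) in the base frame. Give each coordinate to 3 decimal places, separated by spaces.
1.000 5.000 3.000

after link 1: o_1 = (0.0000, 5.0000, 0.0000)
after link 2: o_2 = (1.0000, 5.0000, 3.0000)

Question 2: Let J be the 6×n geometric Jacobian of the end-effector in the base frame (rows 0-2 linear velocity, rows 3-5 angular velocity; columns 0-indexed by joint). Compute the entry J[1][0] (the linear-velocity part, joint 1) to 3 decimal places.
1.000

axis z_0 = ẑ; lever o_n−o_0 = (1.0000,5.0000,3.0000)
cross product → J_v[:, 0] = (-5.0000,1.0000,0.0000)
J_ω[:, 0] = z_0
entry J[1][0] = 1.0000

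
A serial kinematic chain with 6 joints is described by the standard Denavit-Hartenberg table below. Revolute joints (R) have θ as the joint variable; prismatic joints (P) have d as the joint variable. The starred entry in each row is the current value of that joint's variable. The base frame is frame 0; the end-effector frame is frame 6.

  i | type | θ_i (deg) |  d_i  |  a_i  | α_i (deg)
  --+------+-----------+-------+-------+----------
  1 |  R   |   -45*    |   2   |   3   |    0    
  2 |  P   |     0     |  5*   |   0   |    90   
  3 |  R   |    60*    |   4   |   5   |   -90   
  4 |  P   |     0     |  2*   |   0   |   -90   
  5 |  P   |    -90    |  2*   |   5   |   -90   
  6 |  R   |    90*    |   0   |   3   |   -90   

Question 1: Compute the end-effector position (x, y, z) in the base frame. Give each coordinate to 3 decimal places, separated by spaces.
after link 1: o_1 = (2.1213, -2.1213, 2.0000)
after link 2: o_2 = (2.1213, -2.1213, 7.0000)
after link 3: o_3 = (1.0607, -6.7175, 11.3301)
after link 4: o_4 = (-0.1641, -5.4928, 12.3301)
after link 5: o_5 = (-1.8117, -1.0167, 14.8301)
after link 6: o_6 = (-3.9331, -3.1380, 14.8301)

-3.933 -3.138 14.830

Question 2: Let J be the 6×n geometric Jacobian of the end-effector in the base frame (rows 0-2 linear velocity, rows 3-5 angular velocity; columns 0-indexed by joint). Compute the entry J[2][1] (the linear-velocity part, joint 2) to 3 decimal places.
prismatic axis z_1 = (0.0000,0.0000,1.0000)
J_v[:, 1] = z_1; J_ω[:, 1] = (0,0,0)
entry J[2][1] = 1.0000

1.000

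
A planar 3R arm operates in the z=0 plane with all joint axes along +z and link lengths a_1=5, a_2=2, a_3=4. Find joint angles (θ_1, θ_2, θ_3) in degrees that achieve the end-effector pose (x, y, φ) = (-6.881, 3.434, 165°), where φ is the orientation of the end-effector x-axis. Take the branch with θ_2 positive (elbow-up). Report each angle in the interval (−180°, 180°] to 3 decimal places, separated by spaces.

wrist centre = target − a_3·(cos φ, sin φ) = (-3.0173, 2.3987)
cos θ_2 = (14.8580−5²−2²)/(2·5·2) = -0.7071; θ_2 = 134.9996° (elbow-up)
β = atan2(2.3987,-3.0173) = 141.5156°; ψ = atan2(1.4142,3.5858) = 21.5241°
θ_1 = β − ψ = 119.9915°
θ_3 = φ − θ_1 − θ_2 = -89.9912° (wrapped to (-180°,180°])

119.992 135.000 -89.991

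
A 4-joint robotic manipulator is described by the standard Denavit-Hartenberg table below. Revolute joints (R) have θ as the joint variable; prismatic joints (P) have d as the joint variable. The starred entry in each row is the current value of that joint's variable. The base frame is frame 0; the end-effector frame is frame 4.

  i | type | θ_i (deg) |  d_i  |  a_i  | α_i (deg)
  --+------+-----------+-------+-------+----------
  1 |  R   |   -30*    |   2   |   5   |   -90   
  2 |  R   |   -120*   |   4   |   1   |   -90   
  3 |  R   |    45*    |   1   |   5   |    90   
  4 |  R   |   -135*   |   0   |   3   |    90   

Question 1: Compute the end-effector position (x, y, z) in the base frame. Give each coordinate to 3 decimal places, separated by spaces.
3.157 0.446 4.068

after link 1: o_1 = (4.3301, -2.5000, 2.0000)
after link 2: o_2 = (5.8971, 1.2141, 2.8660)
after link 3: o_3 = (3.3484, -1.3969, 6.4279)
after link 4: o_4 = (3.1569, 0.4457, 4.0682)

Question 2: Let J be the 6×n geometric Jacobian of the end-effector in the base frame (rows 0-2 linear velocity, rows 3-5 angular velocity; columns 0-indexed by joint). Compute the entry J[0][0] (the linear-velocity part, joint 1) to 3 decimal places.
-0.446

axis z_0 = ẑ; lever o_n−o_0 = (3.1569,0.4457,4.0682)
cross product → J_v[:, 0] = (-0.4457,3.1569,0.0000)
J_ω[:, 0] = z_0
entry J[0][0] = -0.4457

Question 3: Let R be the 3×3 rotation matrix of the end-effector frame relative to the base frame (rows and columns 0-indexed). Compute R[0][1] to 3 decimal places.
0.047

End-effector y-axis (col 1 of R) = (0.0474,0.7891,0.6124)
R[0][1] = 0.0474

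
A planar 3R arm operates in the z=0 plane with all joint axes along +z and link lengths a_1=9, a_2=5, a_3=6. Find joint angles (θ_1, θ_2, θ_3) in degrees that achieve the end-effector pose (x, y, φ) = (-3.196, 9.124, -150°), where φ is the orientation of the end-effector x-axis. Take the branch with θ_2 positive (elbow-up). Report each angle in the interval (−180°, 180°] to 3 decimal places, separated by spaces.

59.997 60.006 89.997

wrist centre = target − a_3·(cos φ, sin φ) = (2.0002, 12.1240)
cos θ_2 = (150.9920−9²−5²)/(2·9·5) = 0.4999; θ_2 = 60.0059° (elbow-up)
β = atan2(12.1240,2.0002) = 80.6320°; ψ = atan2(4.3304,11.4996) = 20.6349°
θ_1 = β − ψ = 59.9972°
θ_3 = φ − θ_1 − θ_2 = 89.9969° (wrapped to (-180°,180°])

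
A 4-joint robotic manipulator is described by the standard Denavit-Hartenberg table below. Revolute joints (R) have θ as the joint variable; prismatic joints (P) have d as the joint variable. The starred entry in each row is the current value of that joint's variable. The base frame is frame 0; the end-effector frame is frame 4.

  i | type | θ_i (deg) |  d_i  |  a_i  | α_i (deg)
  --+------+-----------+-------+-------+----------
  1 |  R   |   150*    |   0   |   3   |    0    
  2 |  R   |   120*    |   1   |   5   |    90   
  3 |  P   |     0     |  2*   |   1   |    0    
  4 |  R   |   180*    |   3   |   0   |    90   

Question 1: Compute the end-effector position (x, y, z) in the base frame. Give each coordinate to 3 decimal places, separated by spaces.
-7.598 -4.500 1.000

after link 1: o_1 = (-2.5981, 1.5000, 0.0000)
after link 2: o_2 = (-2.5981, -3.5000, 1.0000)
after link 3: o_3 = (-4.5981, -4.5000, 1.0000)
after link 4: o_4 = (-7.5981, -4.5000, 1.0000)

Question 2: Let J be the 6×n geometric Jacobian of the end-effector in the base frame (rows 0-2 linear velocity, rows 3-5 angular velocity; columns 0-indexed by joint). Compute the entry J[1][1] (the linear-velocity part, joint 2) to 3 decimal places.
axis z_1 = (0.0000,0.0000,1.0000); lever o_n−o_1 = (-5.0000,-6.0000,1.0000)
cross product → J_v[:, 1] = (6.0000,-5.0000,0.0000)
J_ω[:, 1] = z_1
entry J[1][1] = -5.0000

-5.000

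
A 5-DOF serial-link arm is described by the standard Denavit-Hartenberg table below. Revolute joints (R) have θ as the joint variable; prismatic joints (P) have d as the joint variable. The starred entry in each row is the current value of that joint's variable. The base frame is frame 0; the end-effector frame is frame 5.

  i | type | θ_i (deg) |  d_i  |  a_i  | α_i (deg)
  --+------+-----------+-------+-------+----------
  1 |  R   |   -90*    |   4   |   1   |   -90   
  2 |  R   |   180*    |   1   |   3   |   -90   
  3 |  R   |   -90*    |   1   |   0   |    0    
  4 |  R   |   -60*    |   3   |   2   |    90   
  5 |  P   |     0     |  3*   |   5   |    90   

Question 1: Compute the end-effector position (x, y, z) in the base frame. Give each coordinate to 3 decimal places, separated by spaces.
after link 1: o_1 = (0.0000, -1.0000, 4.0000)
after link 2: o_2 = (1.0000, 2.0000, 4.0000)
after link 3: o_3 = (1.0000, 2.0000, 5.0000)
after link 4: o_4 = (2.0000, 0.2679, 8.0000)
after link 5: o_5 = (1.9019, -5.5622, 8.0000)

1.902 -5.562 8.000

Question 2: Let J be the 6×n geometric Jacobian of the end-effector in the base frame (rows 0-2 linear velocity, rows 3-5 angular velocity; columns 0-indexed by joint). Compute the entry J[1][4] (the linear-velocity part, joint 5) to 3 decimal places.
-0.500

prismatic axis z_4 = (-0.8660,-0.5000,0.0000)
J_v[:, 4] = z_4; J_ω[:, 4] = (0,0,0)
entry J[1][4] = -0.5000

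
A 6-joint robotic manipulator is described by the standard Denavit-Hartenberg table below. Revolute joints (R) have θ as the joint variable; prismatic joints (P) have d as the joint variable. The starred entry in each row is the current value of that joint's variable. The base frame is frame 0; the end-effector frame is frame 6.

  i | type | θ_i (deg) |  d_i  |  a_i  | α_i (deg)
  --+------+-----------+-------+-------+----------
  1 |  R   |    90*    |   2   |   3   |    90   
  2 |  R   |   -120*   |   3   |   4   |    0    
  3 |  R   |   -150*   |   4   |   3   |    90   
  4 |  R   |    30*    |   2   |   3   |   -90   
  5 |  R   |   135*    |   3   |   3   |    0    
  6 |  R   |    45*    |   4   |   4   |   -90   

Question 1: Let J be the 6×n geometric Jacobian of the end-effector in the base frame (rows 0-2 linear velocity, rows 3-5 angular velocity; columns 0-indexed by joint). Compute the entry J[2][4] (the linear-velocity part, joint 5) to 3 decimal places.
-1.837

axis z_4 = (0.8660,0.0000,-0.5000); lever o_n−o_4 = (3.0015,-2.1213,-8.8012)
cross product → J_v[:, 4] = (-1.0607,6.1213,-1.8371)
J_ω[:, 4] = z_4
entry J[2][4] = -1.8371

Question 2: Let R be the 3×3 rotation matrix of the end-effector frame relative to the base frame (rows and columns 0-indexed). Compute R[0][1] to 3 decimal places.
End-effector y-axis (col 1 of R) = (-0.8660,0.0000,0.5000)
R[0][1] = -0.8660

-0.866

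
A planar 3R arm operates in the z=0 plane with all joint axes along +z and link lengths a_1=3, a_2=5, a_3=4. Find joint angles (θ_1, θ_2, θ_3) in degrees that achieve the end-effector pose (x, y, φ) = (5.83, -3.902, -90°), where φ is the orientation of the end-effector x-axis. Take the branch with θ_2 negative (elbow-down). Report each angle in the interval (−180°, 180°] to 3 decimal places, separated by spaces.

wrist centre = target − a_3·(cos φ, sin φ) = (5.8300, 0.0980)
cos θ_2 = (33.9985−3²−5²)/(2·3·5) = -0.0000; θ_2 = -90.0029° (elbow-down)
β = atan2(0.0980,5.8300) = 0.9630°; ψ = atan2(-5.0000,2.9998) = -59.0383°
θ_1 = β − ψ = 60.0014°
θ_3 = φ − θ_1 − θ_2 = -59.9985° (wrapped to (-180°,180°])

60.001 -90.003 -59.999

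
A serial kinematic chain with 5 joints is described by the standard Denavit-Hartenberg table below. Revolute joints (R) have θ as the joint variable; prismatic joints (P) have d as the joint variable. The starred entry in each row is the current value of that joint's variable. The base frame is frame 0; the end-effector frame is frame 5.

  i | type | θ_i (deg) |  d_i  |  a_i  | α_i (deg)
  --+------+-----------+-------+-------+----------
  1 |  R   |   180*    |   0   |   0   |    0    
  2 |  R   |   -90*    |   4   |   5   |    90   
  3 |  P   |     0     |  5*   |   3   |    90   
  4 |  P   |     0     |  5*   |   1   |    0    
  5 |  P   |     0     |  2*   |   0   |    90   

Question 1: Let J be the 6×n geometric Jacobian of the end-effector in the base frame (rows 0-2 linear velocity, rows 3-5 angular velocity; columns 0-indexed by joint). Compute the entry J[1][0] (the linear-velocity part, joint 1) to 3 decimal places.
5.000

axis z_0 = ẑ; lever o_n−o_0 = (5.0000,9.0000,-3.0000)
cross product → J_v[:, 0] = (-9.0000,5.0000,0.0000)
J_ω[:, 0] = z_0
entry J[1][0] = 5.0000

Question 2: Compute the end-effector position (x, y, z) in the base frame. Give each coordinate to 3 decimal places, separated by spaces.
after link 1: o_1 = (0.0000, 0.0000, 0.0000)
after link 2: o_2 = (0.0000, 5.0000, 4.0000)
after link 3: o_3 = (5.0000, 8.0000, 4.0000)
after link 4: o_4 = (5.0000, 9.0000, -1.0000)
after link 5: o_5 = (5.0000, 9.0000, -3.0000)

5.000 9.000 -3.000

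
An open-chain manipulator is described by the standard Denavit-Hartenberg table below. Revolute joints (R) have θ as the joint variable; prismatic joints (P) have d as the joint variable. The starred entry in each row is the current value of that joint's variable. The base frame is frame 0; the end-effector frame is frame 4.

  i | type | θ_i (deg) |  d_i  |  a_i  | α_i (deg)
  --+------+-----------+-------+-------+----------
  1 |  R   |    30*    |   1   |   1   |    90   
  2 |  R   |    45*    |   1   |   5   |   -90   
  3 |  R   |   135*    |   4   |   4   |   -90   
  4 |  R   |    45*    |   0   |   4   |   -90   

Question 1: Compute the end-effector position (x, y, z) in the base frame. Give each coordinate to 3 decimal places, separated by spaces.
-1.661 3.462 1.950

after link 1: o_1 = (0.8660, 0.5000, 1.0000)
after link 2: o_2 = (4.4279, 1.4017, 4.5355)
after link 3: o_3 = (-1.1679, 1.4370, 5.3640)
after link 4: o_4 = (-1.6606, 3.4620, 1.9497)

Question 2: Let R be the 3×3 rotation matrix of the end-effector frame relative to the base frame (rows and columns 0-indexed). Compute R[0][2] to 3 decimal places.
0.989

End-effector z-axis (col 2 of R) = (0.9892,-0.0062,-0.1464)
R[0][2] = 0.9892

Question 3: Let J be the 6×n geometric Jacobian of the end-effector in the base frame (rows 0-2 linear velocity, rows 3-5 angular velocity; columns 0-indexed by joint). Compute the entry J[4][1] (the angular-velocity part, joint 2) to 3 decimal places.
axis z_1 = (0.5000,-0.8660,0.0000); lever o_n−o_1 = (-2.5266,2.9620,0.9497)
cross product → J_v[:, 1] = (-0.8225,-0.4749,-0.7071)
J_ω[:, 1] = z_1
entry J[4][1] = -0.8660

-0.866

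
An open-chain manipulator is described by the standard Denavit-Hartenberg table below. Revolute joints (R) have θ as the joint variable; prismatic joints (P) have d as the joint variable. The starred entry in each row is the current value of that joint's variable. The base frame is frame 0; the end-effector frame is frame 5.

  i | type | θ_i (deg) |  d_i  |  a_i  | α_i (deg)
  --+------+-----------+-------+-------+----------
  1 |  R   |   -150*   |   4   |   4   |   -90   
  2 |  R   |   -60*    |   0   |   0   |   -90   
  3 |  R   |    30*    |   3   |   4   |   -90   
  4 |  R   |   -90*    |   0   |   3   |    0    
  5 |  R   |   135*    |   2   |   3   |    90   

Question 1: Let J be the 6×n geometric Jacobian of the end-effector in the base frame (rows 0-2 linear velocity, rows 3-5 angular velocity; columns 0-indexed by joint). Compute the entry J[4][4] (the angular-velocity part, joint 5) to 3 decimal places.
axis z_4 = (-0.2165,0.8750,-0.4330); lever o_n−o_4 = (-0.1678,3.1278,1.7856)
cross product → J_v[:, 4] = (2.9168,0.4593,-0.5303)
J_ω[:, 4] = z_4
entry J[4][4] = 0.8750

0.875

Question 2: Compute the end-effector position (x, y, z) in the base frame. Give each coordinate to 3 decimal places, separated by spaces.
after link 1: o_1 = (-3.4641, -2.0000, 4.0000)
after link 2: o_2 = (-3.4641, -2.0000, 4.0000)
after link 3: o_3 = (-8.2141, -2.4330, 5.5000)
after link 4: o_4 = (-10.4641, -3.7321, 4.0000)
after link 5: o_5 = (-10.6319, -0.6042, 5.7856)

-10.632 -0.604 5.786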